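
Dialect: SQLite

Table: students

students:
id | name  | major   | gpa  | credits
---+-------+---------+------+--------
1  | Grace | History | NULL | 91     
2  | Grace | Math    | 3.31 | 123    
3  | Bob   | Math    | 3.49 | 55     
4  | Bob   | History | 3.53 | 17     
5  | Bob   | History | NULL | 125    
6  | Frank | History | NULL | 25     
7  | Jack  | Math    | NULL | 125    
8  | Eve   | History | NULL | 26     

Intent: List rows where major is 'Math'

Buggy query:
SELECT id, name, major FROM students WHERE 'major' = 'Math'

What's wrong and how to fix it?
Bug: Single quotes denote string literals in SQL; the column name is being compared as a constant string

Fix: Remove the quotes around the column name (or use double quotes for an identifier)

Corrected query:
SELECT id, name, major FROM students WHERE major = 'Math'

Result:
id | name  | major
---+-------+------
2  | Grace | Math 
3  | Bob   | Math 
7  | Jack  | Math 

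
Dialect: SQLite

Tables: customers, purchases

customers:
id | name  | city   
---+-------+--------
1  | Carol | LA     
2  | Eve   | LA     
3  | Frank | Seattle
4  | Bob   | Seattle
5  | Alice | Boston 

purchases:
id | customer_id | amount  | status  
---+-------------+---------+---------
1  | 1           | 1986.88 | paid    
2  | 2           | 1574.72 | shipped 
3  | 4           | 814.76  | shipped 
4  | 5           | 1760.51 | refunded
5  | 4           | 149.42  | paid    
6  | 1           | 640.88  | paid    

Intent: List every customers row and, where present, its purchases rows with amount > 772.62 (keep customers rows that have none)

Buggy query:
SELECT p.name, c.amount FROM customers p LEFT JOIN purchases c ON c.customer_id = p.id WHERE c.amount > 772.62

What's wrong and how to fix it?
Bug: Filtering c.amount in WHERE discards the NULL rows produced by LEFT JOIN, turning it into an inner join

Fix: Move the right-table condition into the ON clause so unmatched parents are kept

Corrected query:
SELECT p.name, c.amount FROM customers p LEFT JOIN purchases c ON c.customer_id = p.id AND c.amount > 772.62

Result:
name  | amount 
------+--------
Carol | 1986.88
Eve   | 1574.72
Frank | NULL   
Bob   | 814.76 
Alice | 1760.51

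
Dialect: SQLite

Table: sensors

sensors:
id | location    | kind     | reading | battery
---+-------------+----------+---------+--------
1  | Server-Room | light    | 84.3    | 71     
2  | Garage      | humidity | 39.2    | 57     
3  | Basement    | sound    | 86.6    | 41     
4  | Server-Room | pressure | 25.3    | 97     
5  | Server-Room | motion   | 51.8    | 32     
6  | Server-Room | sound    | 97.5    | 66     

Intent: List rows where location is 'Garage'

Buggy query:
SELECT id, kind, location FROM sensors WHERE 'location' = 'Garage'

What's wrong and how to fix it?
Bug: Single quotes denote string literals in SQL; the column name is being compared as a constant string

Fix: Remove the quotes around the column name (or use double quotes for an identifier)

Corrected query:
SELECT id, kind, location FROM sensors WHERE location = 'Garage'

Result:
id | kind     | location
---+----------+---------
2  | humidity | Garage  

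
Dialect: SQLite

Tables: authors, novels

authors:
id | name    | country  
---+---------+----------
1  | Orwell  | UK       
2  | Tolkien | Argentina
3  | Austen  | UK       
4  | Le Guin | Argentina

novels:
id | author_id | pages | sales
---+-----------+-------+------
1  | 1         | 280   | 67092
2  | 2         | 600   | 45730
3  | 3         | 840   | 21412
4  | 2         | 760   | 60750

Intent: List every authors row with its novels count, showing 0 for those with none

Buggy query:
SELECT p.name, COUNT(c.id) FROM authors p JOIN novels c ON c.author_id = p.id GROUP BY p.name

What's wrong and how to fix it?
Bug: INNER JOIN drops authors rows that have no matching novels rows

Fix: Switch to LEFT JOIN to retain unmatched parent rows

Corrected query:
SELECT p.name, COUNT(c.id) FROM authors p LEFT JOIN novels c ON c.author_id = p.id GROUP BY p.name

Result:
name    | COUNT(c.id)
--------+------------
Austen  | 1          
Le Guin | 0          
Orwell  | 1          
Tolkien | 2          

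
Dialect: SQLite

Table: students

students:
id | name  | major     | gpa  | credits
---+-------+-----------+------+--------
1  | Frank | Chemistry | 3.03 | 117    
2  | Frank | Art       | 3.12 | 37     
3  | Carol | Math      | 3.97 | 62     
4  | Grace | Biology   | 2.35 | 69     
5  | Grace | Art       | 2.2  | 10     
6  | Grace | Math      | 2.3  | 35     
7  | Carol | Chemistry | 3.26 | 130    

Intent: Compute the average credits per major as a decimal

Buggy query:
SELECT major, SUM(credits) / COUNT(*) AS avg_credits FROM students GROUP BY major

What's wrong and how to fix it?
Bug: Both operands are integers, so '/' performs integer division and truncates

Fix: Cast one side to REAL so the division keeps the fractional part

Corrected query:
SELECT major, SUM(credits) * 1.0 / COUNT(*) AS avg_credits FROM students GROUP BY major

Result:
major     | avg_credits
----------+------------
Art       | 23.5       
Biology   | 69         
Chemistry | 123.5      
Math      | 48.5       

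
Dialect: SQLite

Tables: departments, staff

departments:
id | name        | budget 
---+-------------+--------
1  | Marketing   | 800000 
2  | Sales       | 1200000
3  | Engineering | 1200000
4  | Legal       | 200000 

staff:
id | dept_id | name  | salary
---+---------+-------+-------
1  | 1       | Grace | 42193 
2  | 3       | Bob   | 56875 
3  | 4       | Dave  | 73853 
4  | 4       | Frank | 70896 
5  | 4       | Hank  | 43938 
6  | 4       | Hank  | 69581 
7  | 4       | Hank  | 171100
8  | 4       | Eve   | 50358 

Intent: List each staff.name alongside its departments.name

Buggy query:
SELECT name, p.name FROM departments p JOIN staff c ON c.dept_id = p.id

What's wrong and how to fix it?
Bug: 'name' exists in both joined tables, so the database can't tell which one is meant

Fix: Prefix ambiguous columns with the table alias

Corrected query:
SELECT c.name, p.name FROM departments p JOIN staff c ON c.dept_id = p.id

Result:
name  | name       
------+------------
Grace | Marketing  
Bob   | Engineering
Dave  | Legal      
Frank | Legal      
Hank  | Legal      
Hank  | Legal      
Hank  | Legal      
Eve   | Legal      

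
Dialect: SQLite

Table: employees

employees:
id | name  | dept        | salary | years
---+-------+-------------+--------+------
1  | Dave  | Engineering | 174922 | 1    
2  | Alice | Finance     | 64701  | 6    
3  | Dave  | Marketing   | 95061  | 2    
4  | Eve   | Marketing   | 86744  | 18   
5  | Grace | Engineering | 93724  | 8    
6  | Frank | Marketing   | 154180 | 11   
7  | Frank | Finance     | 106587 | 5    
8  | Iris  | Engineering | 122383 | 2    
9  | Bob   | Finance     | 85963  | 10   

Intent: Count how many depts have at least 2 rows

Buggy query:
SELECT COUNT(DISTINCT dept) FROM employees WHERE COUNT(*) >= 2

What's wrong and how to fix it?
Bug: COUNT(*) cannot appear in WHERE; the per-group count doesn't exist yet

Fix: Use a subquery that GROUPs and filters with HAVING, then count its rows

Corrected query:
SELECT COUNT(*) FROM (SELECT dept FROM employees GROUP BY dept HAVING COUNT(*) >= 2)

Result:
COUNT(*)
--------
3       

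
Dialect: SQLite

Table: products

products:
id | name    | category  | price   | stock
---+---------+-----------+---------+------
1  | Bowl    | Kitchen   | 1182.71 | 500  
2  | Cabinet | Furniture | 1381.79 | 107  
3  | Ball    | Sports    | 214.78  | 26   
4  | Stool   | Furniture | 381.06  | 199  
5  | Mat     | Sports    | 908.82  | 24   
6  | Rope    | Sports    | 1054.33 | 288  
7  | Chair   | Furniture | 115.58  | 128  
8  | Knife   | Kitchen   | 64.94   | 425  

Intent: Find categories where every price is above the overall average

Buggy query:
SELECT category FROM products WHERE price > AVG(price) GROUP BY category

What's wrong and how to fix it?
Bug: WHERE evaluates per row before aggregation, so AVG() is unavailable

Fix: Use a subquery for AVG and a HAVING MIN(...) filter so the condition holds for every row in the group

Corrected query:
SELECT category FROM products GROUP BY category HAVING MIN(price) > (SELECT AVG(price) FROM products)

Result:
(no rows)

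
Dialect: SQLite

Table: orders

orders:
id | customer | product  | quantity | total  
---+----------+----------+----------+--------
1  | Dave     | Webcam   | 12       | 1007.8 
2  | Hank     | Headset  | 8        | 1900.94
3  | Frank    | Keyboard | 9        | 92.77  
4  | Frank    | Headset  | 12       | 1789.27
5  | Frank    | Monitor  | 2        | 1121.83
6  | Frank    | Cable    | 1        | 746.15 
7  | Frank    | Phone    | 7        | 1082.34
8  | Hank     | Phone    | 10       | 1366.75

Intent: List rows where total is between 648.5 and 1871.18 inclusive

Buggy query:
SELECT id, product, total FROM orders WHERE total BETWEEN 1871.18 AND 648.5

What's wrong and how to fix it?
Bug: BETWEEN expects the lower bound first; with 1871.18 AND 648.5 the range is empty

Fix: Write BETWEEN 648.5 AND 1871.18

Corrected query:
SELECT id, product, total FROM orders WHERE total BETWEEN 648.5 AND 1871.18

Result:
id | product | total  
---+---------+--------
1  | Webcam  | 1007.8 
4  | Headset | 1789.27
5  | Monitor | 1121.83
6  | Cable   | 746.15 
7  | Phone   | 1082.34
8  | Phone   | 1366.75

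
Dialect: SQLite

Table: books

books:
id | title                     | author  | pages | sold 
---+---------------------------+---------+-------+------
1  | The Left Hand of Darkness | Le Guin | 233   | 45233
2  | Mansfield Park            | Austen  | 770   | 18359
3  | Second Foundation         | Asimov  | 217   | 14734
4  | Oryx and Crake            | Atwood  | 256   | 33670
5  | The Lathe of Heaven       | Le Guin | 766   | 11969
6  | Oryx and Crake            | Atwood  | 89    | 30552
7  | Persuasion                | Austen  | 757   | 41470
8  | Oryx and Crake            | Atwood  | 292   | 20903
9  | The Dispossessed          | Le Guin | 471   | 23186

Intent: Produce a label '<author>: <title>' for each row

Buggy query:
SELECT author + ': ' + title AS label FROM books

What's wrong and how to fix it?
Bug: '+' is numeric addition; on text columns SQLite converts them to 0 instead of concatenating

Fix: Replace + with || to concatenate text

Corrected query:
SELECT author || ': ' || title AS label FROM books

Result:
label                             
----------------------------------
Le Guin: The Left Hand of Darkness
Austen: Mansfield Park            
Asimov: Second Foundation         
Atwood: Oryx and Crake            
Le Guin: The Lathe of Heaven      
Atwood: Oryx and Crake            
Austen: Persuasion                
Atwood: Oryx and Crake            
Le Guin: The Dispossessed         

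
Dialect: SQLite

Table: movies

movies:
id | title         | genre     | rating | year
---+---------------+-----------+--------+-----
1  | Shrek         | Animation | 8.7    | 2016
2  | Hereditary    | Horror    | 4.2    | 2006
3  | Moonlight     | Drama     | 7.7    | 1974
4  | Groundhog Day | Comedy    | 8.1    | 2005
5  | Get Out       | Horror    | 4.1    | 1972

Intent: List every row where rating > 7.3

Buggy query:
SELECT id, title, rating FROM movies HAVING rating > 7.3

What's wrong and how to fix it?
Bug: HAVING filters the output of aggregation, but this query has no GROUP BY and no aggregate functions, so SQLite rejects it (HAVING clause on a non-aggregate query); the condition here is per row

Fix: Use WHERE for row-level filtering

Corrected query:
SELECT id, title, rating FROM movies WHERE rating > 7.3

Result:
id | title         | rating
---+---------------+-------
1  | Shrek         | 8.7   
3  | Moonlight     | 7.7   
4  | Groundhog Day | 8.1   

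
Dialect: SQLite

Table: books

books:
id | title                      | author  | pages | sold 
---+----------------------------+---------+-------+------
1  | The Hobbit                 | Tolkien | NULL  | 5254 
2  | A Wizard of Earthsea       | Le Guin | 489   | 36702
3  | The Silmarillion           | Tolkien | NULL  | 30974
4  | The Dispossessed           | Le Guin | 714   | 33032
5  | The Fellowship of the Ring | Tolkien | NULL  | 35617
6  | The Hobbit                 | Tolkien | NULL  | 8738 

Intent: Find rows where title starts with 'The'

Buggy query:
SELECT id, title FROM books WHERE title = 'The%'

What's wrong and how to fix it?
Bug: Wildcards only work with LIKE; '=' treats '%' as a literal character

Fix: Use LIKE for wildcard pattern matching

Corrected query:
SELECT id, title FROM books WHERE title LIKE 'The%'

Result:
id | title                     
---+---------------------------
1  | The Hobbit                
3  | The Silmarillion          
4  | The Dispossessed          
5  | The Fellowship of the Ring
6  | The Hobbit                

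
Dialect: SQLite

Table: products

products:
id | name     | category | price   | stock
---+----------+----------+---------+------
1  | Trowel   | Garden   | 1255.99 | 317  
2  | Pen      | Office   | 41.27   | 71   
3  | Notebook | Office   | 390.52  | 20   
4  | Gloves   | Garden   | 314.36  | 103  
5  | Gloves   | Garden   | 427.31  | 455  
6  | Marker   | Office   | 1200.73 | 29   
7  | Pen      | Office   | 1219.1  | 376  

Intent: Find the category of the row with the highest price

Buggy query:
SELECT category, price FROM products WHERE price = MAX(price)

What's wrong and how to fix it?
Bug: MAX(price) is an aggregate and cannot be used directly in WHERE

Fix: Wrap MAX in a scalar subquery so WHERE compares against a single value

Corrected query:
SELECT category, price FROM products WHERE price = (SELECT MAX(price) FROM products)

Result:
category | price  
---------+--------
Garden   | 1255.99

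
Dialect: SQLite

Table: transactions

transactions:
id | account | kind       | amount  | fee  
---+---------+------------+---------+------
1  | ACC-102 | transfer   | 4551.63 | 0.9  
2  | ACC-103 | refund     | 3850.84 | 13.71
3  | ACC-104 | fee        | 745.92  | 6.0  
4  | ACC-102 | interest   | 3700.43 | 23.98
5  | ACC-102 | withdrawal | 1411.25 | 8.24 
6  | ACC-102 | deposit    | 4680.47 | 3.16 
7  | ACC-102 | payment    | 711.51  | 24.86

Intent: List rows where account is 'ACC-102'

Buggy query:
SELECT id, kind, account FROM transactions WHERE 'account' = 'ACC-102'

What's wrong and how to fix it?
Bug: Single quotes denote string literals in SQL; the column name is being compared as a constant string

Fix: Reference the column as account without single quotes

Corrected query:
SELECT id, kind, account FROM transactions WHERE account = 'ACC-102'

Result:
id | kind       | account
---+------------+--------
1  | transfer   | ACC-102
4  | interest   | ACC-102
5  | withdrawal | ACC-102
6  | deposit    | ACC-102
7  | payment    | ACC-102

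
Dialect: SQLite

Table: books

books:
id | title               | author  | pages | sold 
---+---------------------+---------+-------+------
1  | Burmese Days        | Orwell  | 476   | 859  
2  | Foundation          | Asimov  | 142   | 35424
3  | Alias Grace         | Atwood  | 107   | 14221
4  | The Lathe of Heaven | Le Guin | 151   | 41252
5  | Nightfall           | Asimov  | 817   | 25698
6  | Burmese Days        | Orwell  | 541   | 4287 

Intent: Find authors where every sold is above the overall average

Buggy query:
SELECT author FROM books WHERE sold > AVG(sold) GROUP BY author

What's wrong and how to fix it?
Bug: AVG() is an aggregate; it can't sit directly in WHERE

Fix: Use a subquery for AVG and a HAVING MIN(...) filter so the condition holds for every row in the group

Corrected query:
SELECT author FROM books GROUP BY author HAVING MIN(sold) > (SELECT AVG(sold) FROM books)

Result:
author 
-------
Asimov 
Le Guin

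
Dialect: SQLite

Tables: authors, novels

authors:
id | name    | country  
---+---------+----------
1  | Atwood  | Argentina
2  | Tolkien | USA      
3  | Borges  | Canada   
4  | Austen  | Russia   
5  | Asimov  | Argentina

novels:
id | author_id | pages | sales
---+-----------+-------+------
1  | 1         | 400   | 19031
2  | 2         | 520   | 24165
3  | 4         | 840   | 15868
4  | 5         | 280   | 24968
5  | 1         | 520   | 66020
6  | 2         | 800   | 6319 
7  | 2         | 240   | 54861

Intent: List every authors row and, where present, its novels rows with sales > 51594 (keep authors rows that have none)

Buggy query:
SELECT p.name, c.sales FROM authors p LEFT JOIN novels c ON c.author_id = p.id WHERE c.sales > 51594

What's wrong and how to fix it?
Bug: Filtering c.sales in WHERE discards the NULL rows produced by LEFT JOIN, turning it into an inner join

Fix: Move the right-table condition into the ON clause so unmatched parents are kept

Corrected query:
SELECT p.name, c.sales FROM authors p LEFT JOIN novels c ON c.author_id = p.id AND c.sales > 51594

Result:
name    | sales
--------+------
Atwood  | 66020
Tolkien | 54861
Borges  | NULL 
Austen  | NULL 
Asimov  | NULL 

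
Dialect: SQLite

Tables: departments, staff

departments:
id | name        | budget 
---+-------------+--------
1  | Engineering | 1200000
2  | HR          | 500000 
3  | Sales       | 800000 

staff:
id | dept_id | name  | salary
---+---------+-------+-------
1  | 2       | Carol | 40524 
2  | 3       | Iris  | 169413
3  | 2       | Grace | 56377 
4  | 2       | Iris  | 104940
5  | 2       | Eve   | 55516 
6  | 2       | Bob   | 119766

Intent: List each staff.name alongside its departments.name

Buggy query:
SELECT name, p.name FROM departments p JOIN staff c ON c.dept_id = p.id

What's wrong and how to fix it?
Bug: 'name' exists in both joined tables, so the database can't tell which one is meant

Fix: Prefix ambiguous columns with the table alias

Corrected query:
SELECT c.name, p.name FROM departments p JOIN staff c ON c.dept_id = p.id

Result:
name  | name 
------+------
Carol | HR   
Iris  | Sales
Grace | HR   
Iris  | HR   
Eve   | HR   
Bob   | HR   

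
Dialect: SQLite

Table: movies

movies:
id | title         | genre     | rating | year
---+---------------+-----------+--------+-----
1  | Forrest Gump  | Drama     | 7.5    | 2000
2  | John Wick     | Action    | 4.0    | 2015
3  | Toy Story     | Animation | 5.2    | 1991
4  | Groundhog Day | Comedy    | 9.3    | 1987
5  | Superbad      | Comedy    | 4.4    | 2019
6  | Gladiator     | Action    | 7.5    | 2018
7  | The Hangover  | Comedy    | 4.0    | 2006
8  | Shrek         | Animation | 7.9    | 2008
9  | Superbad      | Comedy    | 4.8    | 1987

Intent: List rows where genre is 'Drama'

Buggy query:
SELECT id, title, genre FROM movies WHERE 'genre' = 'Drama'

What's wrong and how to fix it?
Bug: Single quotes denote string literals in SQL; the column name is being compared as a constant string

Fix: Remove the quotes around the column name (or use double quotes for an identifier)

Corrected query:
SELECT id, title, genre FROM movies WHERE genre = 'Drama'

Result:
id | title        | genre
---+--------------+------
1  | Forrest Gump | Drama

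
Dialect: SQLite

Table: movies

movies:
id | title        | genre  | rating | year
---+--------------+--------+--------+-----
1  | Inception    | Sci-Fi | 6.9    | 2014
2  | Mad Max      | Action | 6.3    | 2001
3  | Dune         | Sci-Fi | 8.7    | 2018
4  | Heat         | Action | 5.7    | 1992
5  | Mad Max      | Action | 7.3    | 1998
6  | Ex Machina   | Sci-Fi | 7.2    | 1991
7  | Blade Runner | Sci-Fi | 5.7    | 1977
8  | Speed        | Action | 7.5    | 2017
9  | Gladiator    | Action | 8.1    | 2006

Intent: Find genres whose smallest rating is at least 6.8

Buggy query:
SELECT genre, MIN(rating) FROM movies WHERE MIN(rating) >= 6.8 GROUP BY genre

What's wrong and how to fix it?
Bug: Aggregates like MIN are computed per group after WHERE runs

Fix: Use HAVING for the per-group MIN condition

Corrected query:
SELECT genre, MIN(rating) FROM movies GROUP BY genre HAVING MIN(rating) >= 6.8

Result:
(no rows)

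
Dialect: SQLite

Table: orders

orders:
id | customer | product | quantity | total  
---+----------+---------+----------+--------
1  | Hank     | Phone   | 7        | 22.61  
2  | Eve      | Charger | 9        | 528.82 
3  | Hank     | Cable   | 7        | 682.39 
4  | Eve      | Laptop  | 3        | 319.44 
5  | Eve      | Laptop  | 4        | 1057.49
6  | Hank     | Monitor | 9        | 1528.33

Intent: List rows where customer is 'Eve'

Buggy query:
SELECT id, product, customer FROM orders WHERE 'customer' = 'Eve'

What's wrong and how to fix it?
Bug: 'customer' in single quotes is a string literal, not the column; the comparison is literal-vs-literal and never true

Fix: Remove the quotes around the column name (or use double quotes for an identifier)

Corrected query:
SELECT id, product, customer FROM orders WHERE customer = 'Eve'

Result:
id | product | customer
---+---------+---------
2  | Charger | Eve     
4  | Laptop  | Eve     
5  | Laptop  | Eve     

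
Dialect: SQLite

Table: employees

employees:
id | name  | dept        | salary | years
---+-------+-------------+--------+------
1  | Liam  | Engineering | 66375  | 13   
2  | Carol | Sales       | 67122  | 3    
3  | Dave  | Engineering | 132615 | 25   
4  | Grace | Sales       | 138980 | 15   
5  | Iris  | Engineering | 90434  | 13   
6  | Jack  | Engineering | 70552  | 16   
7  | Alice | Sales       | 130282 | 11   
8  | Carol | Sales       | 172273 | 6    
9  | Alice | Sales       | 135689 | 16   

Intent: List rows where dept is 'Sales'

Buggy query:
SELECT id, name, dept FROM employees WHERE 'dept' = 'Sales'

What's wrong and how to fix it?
Bug: 'dept' in single quotes is a string literal, not the column; the comparison is literal-vs-literal and never true

Fix: Reference the column as dept without single quotes

Corrected query:
SELECT id, name, dept FROM employees WHERE dept = 'Sales'

Result:
id | name  | dept 
---+-------+------
2  | Carol | Sales
4  | Grace | Sales
7  | Alice | Sales
8  | Carol | Sales
9  | Alice | Sales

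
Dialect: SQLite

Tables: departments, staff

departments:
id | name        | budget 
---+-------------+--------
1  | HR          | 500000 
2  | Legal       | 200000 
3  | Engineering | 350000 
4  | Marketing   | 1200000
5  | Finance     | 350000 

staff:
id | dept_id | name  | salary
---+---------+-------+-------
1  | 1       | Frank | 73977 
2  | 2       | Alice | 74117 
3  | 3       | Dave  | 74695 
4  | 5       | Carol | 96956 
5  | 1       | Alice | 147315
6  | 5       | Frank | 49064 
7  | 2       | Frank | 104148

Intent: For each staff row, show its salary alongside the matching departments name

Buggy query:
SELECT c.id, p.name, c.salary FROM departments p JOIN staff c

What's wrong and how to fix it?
Bug: JOIN with no ON clause produces a cartesian product; every staff row pairs with every departments row

Fix: Specify the join condition linking the foreign key to the parent id

Corrected query:
SELECT c.id, p.name, c.salary FROM departments p JOIN staff c ON c.dept_id = p.id

Result:
id | name        | salary
---+-------------+-------
1  | HR          | 73977 
2  | Legal       | 74117 
3  | Engineering | 74695 
4  | Finance     | 96956 
5  | HR          | 147315
6  | Finance     | 49064 
7  | Legal       | 104148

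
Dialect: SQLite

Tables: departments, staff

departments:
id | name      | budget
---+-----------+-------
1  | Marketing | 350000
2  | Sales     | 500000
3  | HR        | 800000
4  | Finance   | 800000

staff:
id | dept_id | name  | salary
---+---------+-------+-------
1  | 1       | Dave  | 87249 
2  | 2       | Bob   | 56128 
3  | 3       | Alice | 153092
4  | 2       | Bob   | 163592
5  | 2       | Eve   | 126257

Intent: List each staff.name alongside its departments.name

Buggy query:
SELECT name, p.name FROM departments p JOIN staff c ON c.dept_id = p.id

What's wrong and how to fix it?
Bug: 'name' exists in both joined tables, so the database can't tell which one is meant

Fix: Prefix ambiguous columns with the table alias

Corrected query:
SELECT c.name, p.name FROM departments p JOIN staff c ON c.dept_id = p.id

Result:
name  | name     
------+----------
Dave  | Marketing
Bob   | Sales    
Alice | HR       
Bob   | Sales    
Eve   | Sales    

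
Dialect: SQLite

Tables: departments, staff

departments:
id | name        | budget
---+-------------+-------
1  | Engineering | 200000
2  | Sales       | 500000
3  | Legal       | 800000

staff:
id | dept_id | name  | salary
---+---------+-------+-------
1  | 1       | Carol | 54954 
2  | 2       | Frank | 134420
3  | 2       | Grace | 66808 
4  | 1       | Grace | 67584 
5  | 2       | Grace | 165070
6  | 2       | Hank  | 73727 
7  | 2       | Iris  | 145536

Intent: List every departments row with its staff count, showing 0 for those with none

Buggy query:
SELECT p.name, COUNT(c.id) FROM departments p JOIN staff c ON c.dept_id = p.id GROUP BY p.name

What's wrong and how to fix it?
Bug: An inner join excludes parents with zero children

Fix: Switch to LEFT JOIN to retain unmatched parent rows

Corrected query:
SELECT p.name, COUNT(c.id) FROM departments p LEFT JOIN staff c ON c.dept_id = p.id GROUP BY p.name

Result:
name        | COUNT(c.id)
------------+------------
Engineering | 2          
Legal       | 0          
Sales       | 5          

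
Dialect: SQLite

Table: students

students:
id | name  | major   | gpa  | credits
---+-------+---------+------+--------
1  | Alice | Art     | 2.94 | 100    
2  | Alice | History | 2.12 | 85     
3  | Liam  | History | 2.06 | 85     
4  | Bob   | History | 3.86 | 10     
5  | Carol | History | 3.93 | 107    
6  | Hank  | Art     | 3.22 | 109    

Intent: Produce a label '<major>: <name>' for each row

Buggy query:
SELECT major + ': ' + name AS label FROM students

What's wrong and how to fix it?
Bug: '+' is numeric addition; on text columns SQLite converts them to 0 instead of concatenating

Fix: Replace + with || to concatenate text

Corrected query:
SELECT major || ': ' || name AS label FROM students

Result:
label         
--------------
Art: Alice    
History: Alice
History: Liam 
History: Bob  
History: Carol
Art: Hank     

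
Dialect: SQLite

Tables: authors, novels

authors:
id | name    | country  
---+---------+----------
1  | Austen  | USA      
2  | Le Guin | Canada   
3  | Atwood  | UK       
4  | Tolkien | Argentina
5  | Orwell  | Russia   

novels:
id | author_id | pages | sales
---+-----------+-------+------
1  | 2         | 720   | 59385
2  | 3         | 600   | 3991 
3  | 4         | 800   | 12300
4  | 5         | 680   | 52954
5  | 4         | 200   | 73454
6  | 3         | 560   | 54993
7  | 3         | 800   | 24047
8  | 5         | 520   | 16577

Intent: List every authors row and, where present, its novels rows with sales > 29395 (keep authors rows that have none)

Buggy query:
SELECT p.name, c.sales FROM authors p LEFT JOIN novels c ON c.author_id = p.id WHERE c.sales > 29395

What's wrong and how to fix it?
Bug: A WHERE condition on the right-hand table after LEFT JOIN drops unmatched parents

Fix: Put 'c.sales > 29395' in the JOIN's ON clause instead of WHERE

Corrected query:
SELECT p.name, c.sales FROM authors p LEFT JOIN novels c ON c.author_id = p.id AND c.sales > 29395

Result:
name    | sales
--------+------
Austen  | NULL 
Le Guin | 59385
Atwood  | 54993
Tolkien | 73454
Orwell  | 52954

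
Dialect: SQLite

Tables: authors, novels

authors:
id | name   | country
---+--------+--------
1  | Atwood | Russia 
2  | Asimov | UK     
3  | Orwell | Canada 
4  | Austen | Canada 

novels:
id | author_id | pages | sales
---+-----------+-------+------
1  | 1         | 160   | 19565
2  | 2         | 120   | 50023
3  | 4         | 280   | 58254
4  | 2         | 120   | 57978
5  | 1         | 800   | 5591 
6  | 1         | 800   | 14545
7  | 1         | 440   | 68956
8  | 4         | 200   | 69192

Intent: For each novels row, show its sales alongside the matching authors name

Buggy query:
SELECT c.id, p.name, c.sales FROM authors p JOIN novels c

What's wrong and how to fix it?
Bug: JOIN with no ON clause produces a cartesian product; every novels row pairs with every authors row

Fix: Specify the join condition linking the foreign key to the parent id

Corrected query:
SELECT c.id, p.name, c.sales FROM authors p JOIN novels c ON c.author_id = p.id

Result:
id | name   | sales
---+--------+------
1  | Atwood | 19565
2  | Asimov | 50023
3  | Austen | 58254
4  | Asimov | 57978
5  | Atwood | 5591 
6  | Atwood | 14545
7  | Atwood | 68956
8  | Austen | 69192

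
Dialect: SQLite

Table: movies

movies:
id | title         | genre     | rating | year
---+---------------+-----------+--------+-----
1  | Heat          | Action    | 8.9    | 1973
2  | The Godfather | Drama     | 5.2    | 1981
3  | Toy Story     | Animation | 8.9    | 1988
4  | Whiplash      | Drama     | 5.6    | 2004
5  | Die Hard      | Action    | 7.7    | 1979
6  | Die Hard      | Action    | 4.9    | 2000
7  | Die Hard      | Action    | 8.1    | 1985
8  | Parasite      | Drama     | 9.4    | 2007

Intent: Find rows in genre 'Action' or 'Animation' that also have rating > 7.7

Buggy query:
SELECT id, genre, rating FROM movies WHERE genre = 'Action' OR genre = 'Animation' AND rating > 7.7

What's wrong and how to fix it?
Bug: AND binds tighter than OR, so this parses as genre = 'Action' OR (genre = 'Animation' AND rating > 7.7)

Fix: Add parentheses around the OR so the AND applies to both alternatives

Corrected query:
SELECT id, genre, rating FROM movies WHERE (genre = 'Action' OR genre = 'Animation') AND rating > 7.7

Result:
id | genre     | rating
---+-----------+-------
1  | Action    | 8.9   
3  | Animation | 8.9   
7  | Action    | 8.1   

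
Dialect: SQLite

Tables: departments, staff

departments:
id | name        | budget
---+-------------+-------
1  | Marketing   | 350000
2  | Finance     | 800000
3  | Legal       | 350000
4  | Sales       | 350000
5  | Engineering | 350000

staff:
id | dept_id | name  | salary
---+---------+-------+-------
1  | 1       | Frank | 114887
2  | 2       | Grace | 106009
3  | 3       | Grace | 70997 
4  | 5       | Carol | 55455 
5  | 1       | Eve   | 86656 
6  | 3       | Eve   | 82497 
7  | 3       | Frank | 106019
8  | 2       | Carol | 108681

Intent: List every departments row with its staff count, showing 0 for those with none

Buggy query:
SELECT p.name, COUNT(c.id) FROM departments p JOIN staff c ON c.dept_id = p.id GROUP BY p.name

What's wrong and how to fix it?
Bug: INNER JOIN drops departments rows that have no matching staff rows

Fix: Use LEFT JOIN so parents without children still appear (COUNT(c.id) gives 0)

Corrected query:
SELECT p.name, COUNT(c.id) FROM departments p LEFT JOIN staff c ON c.dept_id = p.id GROUP BY p.name

Result:
name        | COUNT(c.id)
------------+------------
Engineering | 1          
Finance     | 2          
Legal       | 3          
Marketing   | 2          
Sales       | 0          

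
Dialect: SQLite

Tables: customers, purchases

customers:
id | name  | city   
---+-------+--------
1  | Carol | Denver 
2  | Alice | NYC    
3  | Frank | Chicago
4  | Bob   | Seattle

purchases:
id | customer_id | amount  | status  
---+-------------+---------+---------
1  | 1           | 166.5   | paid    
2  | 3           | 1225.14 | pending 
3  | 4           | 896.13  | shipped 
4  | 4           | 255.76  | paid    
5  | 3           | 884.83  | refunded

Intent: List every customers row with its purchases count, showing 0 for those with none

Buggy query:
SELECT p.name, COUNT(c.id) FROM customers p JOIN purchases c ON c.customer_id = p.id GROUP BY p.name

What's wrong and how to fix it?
Bug: INNER JOIN drops customers rows that have no matching purchases rows

Fix: Use LEFT JOIN so parents without children still appear (COUNT(c.id) gives 0)

Corrected query:
SELECT p.name, COUNT(c.id) FROM customers p LEFT JOIN purchases c ON c.customer_id = p.id GROUP BY p.name

Result:
name  | COUNT(c.id)
------+------------
Alice | 0          
Bob   | 2          
Carol | 1          
Frank | 2          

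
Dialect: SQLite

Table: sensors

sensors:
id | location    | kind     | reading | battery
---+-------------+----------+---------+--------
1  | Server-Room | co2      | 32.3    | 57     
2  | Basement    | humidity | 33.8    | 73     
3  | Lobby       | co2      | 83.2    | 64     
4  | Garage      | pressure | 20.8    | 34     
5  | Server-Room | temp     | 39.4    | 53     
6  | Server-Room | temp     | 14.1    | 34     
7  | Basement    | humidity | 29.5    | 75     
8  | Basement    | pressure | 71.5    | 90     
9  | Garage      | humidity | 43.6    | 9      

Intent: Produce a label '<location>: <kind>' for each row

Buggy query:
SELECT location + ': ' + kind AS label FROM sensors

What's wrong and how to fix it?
Bug: SQLite uses || for string concatenation; + coerces text to numbers (yielding 0)

Fix: Use the || operator for string concatenation

Corrected query:
SELECT location || ': ' || kind AS label FROM sensors

Result:
label             
------------------
Server-Room: co2  
Basement: humidity
Lobby: co2        
Garage: pressure  
Server-Room: temp 
Server-Room: temp 
Basement: humidity
Basement: pressure
Garage: humidity  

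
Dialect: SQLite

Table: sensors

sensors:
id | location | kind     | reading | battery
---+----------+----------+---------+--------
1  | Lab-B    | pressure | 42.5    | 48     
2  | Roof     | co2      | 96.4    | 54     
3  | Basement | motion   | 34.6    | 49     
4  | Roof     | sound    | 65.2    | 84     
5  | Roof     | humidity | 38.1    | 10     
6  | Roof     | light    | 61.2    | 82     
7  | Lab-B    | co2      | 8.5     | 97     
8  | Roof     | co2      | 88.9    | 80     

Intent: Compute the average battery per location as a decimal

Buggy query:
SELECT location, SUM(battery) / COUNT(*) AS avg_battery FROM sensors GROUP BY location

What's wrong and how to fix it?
Bug: Both operands are integers, so '/' performs integer division and truncates

Fix: Multiply by 1.0 (or CAST to REAL) to force floating-point division

Corrected query:
SELECT location, SUM(battery) * 1.0 / COUNT(*) AS avg_battery FROM sensors GROUP BY location

Result:
location | avg_battery
---------+------------
Basement | 49         
Lab-B    | 72.5       
Roof     | 62         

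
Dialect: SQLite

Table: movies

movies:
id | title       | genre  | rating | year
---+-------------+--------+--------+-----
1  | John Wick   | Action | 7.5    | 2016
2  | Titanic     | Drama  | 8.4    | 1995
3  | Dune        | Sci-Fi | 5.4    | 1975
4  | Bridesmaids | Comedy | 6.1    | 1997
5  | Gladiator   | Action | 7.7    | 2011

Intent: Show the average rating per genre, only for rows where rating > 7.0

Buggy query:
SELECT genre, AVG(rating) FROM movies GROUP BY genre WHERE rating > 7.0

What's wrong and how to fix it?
Bug: WHERE cannot follow GROUP BY

Fix: Move the WHERE clause before GROUP BY

Corrected query:
SELECT genre, AVG(rating) FROM movies WHERE rating > 7.0 GROUP BY genre

Result:
genre  | AVG(rating)
-------+------------
Action | 7.6        
Drama  | 8.4        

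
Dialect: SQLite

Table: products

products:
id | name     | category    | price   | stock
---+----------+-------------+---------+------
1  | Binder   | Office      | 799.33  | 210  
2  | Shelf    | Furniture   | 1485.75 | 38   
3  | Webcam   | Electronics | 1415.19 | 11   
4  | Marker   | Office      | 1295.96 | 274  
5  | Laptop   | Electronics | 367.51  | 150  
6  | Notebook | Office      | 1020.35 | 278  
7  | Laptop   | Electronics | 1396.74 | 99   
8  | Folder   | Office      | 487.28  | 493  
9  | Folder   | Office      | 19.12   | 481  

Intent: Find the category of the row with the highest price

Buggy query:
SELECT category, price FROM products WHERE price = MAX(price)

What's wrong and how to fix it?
Bug: WHERE is evaluated per row; an aggregate over the whole table isn't defined there

Fix: Wrap MAX in a scalar subquery so WHERE compares against a single value

Corrected query:
SELECT category, price FROM products WHERE price = (SELECT MAX(price) FROM products)

Result:
category  | price  
----------+--------
Furniture | 1485.75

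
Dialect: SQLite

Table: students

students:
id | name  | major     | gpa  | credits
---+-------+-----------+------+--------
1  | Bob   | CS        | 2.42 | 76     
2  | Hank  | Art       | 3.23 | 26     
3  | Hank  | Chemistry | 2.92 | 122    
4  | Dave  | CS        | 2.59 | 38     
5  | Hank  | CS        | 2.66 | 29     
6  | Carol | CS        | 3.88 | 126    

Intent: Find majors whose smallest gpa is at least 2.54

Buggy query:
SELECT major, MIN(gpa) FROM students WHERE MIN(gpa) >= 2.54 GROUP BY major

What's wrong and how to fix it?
Bug: Aggregates like MIN are computed per group after WHERE runs

Fix: Replace WHERE with HAVING after the GROUP BY

Corrected query:
SELECT major, MIN(gpa) FROM students GROUP BY major HAVING MIN(gpa) >= 2.54

Result:
major     | MIN(gpa)
----------+---------
Art       | 3.23    
Chemistry | 2.92    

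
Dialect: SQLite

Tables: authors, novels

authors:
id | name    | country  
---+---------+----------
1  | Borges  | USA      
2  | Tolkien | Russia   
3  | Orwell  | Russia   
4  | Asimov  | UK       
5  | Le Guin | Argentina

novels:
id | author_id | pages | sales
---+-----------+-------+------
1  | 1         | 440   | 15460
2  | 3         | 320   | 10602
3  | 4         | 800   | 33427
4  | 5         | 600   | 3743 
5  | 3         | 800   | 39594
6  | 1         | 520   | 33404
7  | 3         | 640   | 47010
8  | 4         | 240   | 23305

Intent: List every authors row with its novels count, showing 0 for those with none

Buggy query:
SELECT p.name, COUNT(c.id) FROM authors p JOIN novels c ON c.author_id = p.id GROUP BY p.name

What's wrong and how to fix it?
Bug: INNER JOIN drops authors rows that have no matching novels rows

Fix: Switch to LEFT JOIN to retain unmatched parent rows

Corrected query:
SELECT p.name, COUNT(c.id) FROM authors p LEFT JOIN novels c ON c.author_id = p.id GROUP BY p.name

Result:
name    | COUNT(c.id)
--------+------------
Asimov  | 2          
Borges  | 2          
Le Guin | 1          
Orwell  | 3          
Tolkien | 0          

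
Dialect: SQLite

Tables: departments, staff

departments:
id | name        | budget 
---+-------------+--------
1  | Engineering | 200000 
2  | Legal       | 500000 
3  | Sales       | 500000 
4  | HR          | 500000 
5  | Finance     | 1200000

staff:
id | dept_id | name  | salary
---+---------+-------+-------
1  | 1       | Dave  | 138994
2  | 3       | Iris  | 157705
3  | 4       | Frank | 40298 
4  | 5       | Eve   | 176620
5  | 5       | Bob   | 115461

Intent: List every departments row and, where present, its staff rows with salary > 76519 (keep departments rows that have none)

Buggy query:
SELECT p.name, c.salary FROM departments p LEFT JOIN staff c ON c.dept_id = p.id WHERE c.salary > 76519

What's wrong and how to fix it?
Bug: A WHERE condition on the right-hand table after LEFT JOIN drops unmatched parents

Fix: Move the right-table condition into the ON clause so unmatched parents are kept

Corrected query:
SELECT p.name, c.salary FROM departments p LEFT JOIN staff c ON c.dept_id = p.id AND c.salary > 76519

Result:
name        | salary
------------+-------
Engineering | 138994
Legal       | NULL  
Sales       | 157705
HR          | NULL  
Finance     | 115461
Finance     | 176620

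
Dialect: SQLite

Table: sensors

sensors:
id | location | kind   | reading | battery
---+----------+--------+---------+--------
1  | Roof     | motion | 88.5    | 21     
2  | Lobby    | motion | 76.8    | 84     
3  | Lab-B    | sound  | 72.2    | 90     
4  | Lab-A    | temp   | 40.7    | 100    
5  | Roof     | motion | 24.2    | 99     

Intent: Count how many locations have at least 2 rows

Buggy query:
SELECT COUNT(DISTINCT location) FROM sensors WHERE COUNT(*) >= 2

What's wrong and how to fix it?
Bug: COUNT(*) cannot appear in WHERE; the per-group count doesn't exist yet

Fix: Group first with HAVING COUNT(*) >= 2, then COUNT the resulting groups

Corrected query:
SELECT COUNT(*) FROM (SELECT location FROM sensors GROUP BY location HAVING COUNT(*) >= 2)

Result:
COUNT(*)
--------
1       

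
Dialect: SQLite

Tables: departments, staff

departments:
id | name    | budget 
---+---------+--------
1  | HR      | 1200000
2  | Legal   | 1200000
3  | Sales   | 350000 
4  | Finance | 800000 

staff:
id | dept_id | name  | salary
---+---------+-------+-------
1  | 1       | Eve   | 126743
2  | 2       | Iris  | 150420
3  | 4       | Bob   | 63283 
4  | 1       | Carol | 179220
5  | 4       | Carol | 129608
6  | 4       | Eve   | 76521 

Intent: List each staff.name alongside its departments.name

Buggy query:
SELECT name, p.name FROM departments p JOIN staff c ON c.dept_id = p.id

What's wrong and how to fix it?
Bug: Both tables have a 'name' column; the unqualified reference is ambiguous

Fix: Qualify the column with its table alias (c.name)

Corrected query:
SELECT c.name, p.name FROM departments p JOIN staff c ON c.dept_id = p.id

Result:
name  | name   
------+--------
Eve   | HR     
Iris  | Legal  
Bob   | Finance
Carol | HR     
Carol | Finance
Eve   | Finance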